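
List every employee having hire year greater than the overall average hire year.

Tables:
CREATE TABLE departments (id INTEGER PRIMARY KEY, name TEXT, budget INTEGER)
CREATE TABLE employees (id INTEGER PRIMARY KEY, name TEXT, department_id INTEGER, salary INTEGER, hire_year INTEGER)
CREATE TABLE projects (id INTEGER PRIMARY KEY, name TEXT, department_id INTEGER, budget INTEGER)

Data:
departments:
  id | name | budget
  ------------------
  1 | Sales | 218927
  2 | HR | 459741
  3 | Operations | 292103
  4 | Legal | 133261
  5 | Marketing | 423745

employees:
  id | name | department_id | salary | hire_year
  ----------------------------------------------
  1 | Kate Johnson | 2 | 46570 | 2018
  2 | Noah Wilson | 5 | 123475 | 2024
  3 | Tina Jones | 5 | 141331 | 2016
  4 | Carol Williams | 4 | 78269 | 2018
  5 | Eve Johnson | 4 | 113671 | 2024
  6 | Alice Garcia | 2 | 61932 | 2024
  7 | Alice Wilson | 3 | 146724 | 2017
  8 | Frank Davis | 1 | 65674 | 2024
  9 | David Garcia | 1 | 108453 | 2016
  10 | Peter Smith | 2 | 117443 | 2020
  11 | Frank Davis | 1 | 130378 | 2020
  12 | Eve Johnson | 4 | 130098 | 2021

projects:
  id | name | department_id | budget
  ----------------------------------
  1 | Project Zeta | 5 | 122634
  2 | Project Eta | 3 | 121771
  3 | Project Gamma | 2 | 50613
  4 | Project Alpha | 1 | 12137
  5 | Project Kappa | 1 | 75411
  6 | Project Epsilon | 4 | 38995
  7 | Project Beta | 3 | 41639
SELECT name, hire_year FROM employees WHERE hire_year > (SELECT AVG(hire_year) FROM employees)

Execution result:
name | hire_year
Noah Wilson | 2024
Eve Johnson | 2024
Alice Garcia | 2024
Frank Davis | 2024
Eve Johnson | 2021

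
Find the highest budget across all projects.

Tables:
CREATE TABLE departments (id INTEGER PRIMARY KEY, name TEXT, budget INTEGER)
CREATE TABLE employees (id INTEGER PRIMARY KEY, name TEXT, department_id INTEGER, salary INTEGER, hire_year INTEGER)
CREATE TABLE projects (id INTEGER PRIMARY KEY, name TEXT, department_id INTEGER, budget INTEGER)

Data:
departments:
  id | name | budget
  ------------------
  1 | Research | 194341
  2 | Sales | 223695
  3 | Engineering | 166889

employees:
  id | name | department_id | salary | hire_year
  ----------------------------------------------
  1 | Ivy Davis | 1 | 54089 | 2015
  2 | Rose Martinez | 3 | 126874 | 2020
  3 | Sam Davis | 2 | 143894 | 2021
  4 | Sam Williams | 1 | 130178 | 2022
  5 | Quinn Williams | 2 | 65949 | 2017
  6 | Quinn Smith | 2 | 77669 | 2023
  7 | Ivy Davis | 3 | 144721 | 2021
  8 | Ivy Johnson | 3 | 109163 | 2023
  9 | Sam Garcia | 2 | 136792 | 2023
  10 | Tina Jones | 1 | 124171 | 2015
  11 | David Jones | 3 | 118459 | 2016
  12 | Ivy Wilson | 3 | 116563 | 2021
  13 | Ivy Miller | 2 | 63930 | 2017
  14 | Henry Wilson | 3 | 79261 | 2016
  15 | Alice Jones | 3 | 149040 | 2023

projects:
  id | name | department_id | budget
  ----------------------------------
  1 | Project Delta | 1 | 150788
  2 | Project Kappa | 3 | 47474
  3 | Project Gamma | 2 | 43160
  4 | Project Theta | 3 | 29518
SELECT MAX(budget) FROM projects

Execution result:
150788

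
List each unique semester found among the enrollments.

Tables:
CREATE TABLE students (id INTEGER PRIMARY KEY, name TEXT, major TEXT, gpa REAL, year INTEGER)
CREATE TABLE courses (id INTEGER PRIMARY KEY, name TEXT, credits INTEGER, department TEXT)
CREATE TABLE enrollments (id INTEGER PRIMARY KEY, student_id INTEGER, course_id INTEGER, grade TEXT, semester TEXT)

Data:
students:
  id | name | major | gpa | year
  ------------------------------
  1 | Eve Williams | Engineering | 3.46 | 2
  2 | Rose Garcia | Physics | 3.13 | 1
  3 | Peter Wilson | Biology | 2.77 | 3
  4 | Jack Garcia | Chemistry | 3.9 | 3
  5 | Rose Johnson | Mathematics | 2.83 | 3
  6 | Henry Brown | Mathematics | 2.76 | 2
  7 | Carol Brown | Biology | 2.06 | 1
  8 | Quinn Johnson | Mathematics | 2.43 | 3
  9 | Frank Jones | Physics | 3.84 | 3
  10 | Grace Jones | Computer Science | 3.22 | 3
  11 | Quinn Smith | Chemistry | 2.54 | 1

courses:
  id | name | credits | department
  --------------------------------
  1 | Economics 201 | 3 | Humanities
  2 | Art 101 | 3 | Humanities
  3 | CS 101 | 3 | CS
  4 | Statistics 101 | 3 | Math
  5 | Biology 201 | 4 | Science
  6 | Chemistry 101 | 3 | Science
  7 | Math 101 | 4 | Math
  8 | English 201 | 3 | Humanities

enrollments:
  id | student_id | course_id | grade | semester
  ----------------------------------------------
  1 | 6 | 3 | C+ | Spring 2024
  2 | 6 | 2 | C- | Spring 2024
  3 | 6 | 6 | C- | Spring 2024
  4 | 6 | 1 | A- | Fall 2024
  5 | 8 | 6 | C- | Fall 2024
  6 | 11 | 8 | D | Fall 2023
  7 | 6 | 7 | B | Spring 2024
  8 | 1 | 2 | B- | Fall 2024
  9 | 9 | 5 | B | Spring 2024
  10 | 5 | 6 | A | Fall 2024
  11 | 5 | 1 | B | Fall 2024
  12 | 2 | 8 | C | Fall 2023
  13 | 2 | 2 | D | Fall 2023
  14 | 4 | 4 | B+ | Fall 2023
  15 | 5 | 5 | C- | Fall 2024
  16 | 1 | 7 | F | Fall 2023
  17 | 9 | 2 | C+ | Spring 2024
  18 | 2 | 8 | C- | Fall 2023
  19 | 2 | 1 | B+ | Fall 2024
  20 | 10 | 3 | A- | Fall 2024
SELECT DISTINCT semester FROM enrollments

Execution result:
semester
Spring 2024
Fall 2024
Fall 2023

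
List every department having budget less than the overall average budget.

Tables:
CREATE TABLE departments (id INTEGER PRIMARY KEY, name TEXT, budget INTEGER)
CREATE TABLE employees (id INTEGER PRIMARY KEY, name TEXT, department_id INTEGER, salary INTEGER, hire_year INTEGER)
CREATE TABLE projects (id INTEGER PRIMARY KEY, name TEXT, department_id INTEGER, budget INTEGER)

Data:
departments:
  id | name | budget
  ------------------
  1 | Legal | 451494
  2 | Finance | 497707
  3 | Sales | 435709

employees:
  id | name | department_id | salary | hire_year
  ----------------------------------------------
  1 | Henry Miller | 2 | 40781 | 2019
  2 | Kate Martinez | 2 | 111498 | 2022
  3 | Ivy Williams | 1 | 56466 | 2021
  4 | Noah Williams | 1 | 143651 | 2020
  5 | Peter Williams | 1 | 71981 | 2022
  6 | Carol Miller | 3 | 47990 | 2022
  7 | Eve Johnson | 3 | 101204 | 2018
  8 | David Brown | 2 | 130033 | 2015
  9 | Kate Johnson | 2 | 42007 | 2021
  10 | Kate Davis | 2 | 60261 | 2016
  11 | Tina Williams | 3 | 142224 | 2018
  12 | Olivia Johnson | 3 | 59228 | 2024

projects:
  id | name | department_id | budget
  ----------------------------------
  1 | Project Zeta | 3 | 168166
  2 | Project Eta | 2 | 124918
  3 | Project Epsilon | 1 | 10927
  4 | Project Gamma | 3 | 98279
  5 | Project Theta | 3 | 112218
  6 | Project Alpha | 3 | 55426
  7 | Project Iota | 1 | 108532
SELECT name, budget FROM departments WHERE budget < (SELECT AVG(budget) FROM departments)

Execution result:
name | budget
Legal | 451494
Sales | 435709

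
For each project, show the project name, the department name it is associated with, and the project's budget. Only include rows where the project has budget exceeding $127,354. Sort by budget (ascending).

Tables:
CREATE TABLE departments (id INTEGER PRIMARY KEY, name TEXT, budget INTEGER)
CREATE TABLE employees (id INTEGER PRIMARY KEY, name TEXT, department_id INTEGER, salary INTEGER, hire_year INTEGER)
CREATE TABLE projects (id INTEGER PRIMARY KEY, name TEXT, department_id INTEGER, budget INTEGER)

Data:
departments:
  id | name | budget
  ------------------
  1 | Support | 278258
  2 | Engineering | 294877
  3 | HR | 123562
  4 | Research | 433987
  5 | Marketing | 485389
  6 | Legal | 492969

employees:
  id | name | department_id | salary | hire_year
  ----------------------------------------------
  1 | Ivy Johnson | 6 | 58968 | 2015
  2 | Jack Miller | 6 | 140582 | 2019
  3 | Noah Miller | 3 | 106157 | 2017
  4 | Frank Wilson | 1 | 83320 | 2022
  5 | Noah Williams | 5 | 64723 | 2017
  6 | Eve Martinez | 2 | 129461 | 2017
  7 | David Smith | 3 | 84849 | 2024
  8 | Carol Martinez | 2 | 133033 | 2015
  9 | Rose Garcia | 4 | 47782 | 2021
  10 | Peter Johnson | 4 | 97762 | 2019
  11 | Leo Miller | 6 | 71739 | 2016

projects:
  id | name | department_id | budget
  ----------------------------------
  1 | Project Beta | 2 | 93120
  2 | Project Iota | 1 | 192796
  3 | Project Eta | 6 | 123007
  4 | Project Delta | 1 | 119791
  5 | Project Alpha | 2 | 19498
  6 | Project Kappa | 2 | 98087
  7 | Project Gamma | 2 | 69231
SELECT c.name, p.name AS department, c.budget FROM projects c JOIN departments p ON c.department_id = p.id WHERE c.budget > 127354 ORDER BY c.budget ASC

Execution result:
name | department | budget
Project Iota | Support | 192796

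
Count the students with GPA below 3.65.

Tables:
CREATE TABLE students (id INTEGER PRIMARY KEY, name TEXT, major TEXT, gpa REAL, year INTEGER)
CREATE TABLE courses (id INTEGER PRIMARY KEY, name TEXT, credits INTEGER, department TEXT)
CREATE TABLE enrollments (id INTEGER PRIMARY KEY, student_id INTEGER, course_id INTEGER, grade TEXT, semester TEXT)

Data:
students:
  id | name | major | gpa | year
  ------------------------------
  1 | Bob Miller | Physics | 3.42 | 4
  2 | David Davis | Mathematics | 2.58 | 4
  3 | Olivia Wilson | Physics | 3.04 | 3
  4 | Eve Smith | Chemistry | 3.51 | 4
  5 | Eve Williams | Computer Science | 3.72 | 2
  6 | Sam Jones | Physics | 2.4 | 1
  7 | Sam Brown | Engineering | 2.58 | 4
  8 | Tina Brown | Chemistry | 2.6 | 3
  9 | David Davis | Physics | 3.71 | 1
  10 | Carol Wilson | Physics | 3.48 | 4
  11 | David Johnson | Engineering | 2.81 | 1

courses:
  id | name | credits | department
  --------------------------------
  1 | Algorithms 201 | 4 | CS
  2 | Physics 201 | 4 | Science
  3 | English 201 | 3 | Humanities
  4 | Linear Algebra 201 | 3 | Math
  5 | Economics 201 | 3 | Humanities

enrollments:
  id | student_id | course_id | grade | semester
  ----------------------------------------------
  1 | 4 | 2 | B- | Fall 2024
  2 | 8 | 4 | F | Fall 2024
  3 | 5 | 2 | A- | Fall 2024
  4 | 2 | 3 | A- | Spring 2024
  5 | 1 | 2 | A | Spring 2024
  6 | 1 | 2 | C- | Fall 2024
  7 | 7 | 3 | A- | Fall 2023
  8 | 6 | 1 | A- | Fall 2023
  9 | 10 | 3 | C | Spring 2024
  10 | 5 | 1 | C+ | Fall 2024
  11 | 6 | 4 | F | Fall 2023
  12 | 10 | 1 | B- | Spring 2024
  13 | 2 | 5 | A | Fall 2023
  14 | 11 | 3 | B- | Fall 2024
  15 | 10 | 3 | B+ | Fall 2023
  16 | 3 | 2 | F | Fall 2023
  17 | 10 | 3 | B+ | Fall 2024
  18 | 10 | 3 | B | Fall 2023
SELECT COUNT(*) FROM students WHERE gpa < 3.65

Execution result:
9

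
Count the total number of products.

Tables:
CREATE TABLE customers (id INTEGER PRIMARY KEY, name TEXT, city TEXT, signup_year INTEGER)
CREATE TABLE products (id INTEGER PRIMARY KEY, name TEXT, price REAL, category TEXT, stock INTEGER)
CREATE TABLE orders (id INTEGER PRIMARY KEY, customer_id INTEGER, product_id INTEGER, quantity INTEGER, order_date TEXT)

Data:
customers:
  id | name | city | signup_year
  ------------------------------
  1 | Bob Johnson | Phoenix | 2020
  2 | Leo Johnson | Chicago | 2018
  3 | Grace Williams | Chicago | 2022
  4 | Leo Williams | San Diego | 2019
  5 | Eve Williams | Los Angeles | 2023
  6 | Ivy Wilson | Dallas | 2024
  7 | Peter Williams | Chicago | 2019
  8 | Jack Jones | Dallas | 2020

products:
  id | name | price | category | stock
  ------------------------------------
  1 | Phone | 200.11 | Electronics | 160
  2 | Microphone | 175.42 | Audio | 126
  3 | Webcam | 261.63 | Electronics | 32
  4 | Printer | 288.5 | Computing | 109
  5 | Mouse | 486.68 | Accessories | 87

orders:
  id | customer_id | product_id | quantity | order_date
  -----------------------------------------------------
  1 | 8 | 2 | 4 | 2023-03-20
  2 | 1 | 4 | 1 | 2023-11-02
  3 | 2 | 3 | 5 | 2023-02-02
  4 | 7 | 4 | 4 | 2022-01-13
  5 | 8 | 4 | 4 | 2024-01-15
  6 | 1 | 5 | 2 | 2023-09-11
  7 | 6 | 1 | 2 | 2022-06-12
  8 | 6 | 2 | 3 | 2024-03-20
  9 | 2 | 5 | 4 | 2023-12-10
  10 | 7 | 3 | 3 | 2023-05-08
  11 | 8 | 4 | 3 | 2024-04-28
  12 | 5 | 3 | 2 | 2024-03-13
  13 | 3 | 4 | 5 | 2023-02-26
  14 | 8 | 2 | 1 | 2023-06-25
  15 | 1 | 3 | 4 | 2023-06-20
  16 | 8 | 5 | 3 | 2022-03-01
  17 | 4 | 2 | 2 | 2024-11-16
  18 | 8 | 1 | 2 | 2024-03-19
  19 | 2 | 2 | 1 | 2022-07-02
SELECT COUNT(*) FROM products

Execution result:
5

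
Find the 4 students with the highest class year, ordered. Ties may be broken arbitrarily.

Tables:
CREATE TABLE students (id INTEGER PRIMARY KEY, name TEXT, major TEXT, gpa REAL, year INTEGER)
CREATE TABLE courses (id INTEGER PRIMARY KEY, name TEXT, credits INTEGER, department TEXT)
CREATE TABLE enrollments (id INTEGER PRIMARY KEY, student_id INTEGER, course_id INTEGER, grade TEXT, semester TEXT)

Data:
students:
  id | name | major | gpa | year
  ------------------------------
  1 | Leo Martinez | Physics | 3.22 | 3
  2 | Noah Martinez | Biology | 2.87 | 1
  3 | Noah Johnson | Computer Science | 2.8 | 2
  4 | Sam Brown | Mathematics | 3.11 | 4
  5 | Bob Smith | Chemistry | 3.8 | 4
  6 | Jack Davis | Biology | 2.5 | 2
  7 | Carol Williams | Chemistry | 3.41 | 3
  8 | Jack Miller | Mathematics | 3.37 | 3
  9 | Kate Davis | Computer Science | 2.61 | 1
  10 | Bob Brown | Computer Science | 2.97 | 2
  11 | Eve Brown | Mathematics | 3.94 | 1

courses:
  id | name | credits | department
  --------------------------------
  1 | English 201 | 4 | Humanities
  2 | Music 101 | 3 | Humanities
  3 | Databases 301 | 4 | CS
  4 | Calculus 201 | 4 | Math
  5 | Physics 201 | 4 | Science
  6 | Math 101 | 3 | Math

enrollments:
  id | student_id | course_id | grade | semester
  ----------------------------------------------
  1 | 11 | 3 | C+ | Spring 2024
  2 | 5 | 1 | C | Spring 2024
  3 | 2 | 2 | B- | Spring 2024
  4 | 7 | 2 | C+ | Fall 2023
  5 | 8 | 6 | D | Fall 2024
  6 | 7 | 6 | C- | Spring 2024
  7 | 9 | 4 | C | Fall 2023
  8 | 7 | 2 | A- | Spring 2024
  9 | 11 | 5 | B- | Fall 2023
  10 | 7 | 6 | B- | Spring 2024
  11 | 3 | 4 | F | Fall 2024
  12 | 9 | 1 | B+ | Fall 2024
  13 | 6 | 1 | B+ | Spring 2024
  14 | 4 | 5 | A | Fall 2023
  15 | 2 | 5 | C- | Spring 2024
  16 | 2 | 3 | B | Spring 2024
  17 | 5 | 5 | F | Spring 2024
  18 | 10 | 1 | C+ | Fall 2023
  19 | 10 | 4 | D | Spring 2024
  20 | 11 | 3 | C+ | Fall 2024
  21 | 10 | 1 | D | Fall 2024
SELECT name, year FROM students ORDER BY year DESC LIMIT 4

Execution result:
name | year
Sam Brown | 4
Bob Smith | 4
Leo Martinez | 3
Carol Williams | 3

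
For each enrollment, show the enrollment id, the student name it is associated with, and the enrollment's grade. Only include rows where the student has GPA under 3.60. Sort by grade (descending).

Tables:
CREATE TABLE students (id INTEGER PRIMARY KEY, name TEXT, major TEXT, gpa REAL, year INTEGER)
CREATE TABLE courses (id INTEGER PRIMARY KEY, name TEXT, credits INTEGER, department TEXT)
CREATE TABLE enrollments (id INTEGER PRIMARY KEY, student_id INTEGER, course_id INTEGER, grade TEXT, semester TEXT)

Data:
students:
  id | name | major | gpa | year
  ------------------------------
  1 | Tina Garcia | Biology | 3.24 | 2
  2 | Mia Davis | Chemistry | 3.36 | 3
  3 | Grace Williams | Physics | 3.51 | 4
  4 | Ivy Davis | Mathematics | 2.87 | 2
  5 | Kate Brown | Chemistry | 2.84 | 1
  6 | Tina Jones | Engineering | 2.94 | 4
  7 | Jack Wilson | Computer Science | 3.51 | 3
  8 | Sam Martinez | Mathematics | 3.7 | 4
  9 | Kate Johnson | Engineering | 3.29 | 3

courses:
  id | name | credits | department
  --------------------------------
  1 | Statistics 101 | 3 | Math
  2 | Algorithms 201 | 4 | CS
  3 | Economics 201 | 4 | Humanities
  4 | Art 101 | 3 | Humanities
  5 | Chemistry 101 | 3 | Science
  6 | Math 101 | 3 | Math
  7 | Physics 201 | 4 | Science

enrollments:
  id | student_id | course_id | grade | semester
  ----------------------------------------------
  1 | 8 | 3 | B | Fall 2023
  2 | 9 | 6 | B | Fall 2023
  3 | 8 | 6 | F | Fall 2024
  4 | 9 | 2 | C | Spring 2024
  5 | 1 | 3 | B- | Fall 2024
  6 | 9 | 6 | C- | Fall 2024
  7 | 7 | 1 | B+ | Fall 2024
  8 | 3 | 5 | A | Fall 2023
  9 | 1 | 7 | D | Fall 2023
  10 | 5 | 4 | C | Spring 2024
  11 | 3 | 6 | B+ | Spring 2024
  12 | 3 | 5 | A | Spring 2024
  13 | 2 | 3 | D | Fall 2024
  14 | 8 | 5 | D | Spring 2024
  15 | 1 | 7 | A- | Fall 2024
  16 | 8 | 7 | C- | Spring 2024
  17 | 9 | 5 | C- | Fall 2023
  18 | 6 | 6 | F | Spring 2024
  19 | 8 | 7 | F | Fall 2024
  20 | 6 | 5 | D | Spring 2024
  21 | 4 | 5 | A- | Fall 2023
SELECT c.id, p.name AS student, c.grade FROM enrollments c JOIN students p ON c.student_id = p.id WHERE p.gpa < 3.6 ORDER BY c.grade DESC

Execution result:
id | student | grade
18 | Tina Jones | F
9 | Tina Garcia | D
13 | Mia Davis | D
20 | Tina Jones | D
6 | Kate Johnson | C-
17 | Kate Johnson | C-
4 | Kate Johnson | C
10 | Kate Brown | C
5 | Tina Garcia | B-
7 | Jack Wilson | B+
11 | Grace Williams | B+
2 | Kate Johnson | B
15 | Tina Garcia | A-
21 | Ivy Davis | A-
8 | Grace Williams | A
12 | Grace Williams | A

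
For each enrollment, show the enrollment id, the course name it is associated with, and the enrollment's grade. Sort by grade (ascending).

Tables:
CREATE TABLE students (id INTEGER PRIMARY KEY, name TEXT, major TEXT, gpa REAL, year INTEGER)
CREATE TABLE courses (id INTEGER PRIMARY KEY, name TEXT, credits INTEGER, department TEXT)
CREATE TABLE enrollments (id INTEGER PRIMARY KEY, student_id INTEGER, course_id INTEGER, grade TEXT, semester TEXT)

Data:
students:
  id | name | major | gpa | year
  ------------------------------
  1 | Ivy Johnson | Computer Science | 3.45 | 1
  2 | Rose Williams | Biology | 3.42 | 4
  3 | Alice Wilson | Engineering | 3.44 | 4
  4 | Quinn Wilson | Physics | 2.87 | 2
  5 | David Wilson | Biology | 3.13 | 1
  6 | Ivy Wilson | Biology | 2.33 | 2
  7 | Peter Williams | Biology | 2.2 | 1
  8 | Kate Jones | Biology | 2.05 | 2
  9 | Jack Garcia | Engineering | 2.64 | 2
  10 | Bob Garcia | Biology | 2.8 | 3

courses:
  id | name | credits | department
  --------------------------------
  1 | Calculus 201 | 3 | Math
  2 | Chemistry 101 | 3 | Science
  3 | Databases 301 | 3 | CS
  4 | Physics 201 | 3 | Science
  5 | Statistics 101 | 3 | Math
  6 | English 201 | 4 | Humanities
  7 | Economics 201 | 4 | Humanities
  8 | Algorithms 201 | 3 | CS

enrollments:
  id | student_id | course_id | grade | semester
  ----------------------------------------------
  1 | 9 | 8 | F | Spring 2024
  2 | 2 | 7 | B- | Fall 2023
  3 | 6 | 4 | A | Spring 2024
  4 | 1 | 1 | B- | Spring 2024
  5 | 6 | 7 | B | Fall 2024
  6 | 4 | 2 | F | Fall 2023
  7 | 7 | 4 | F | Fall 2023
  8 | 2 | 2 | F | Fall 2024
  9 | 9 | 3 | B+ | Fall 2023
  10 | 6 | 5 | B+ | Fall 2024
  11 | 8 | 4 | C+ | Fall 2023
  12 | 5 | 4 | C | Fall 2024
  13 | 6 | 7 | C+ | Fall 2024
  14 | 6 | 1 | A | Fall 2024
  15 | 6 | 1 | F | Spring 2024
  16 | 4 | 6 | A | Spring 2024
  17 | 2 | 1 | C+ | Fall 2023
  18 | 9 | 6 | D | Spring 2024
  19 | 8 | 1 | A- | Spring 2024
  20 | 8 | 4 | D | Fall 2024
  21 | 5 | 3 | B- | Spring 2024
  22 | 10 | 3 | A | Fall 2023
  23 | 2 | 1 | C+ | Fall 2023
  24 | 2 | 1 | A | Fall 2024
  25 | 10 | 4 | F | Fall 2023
SELECT c.id, p.name AS course, c.grade FROM enrollments c JOIN courses p ON c.course_id = p.id ORDER BY c.grade ASC

Execution result:
id | course | grade
3 | Physics 201 | A
14 | Calculus 201 | A
16 | English 201 | A
22 | Databases 301 | A
24 | Calculus 201 | A
19 | Calculus 201 | A-
5 | Economics 201 | B
9 | Databases 301 | B+
10 | Statistics 101 | B+
2 | Economics 201 | B-
4 | Calculus 201 | B-
21 | Databases 301 | B-
12 | Physics 201 | C
11 | Physics 201 | C+
13 | Economics 201 | C+
17 | Calculus 201 | C+
23 | Calculus 201 | C+
18 | English 201 | D
20 | Physics 201 | D
1 | Algorithms 201 | F
6 | Chemistry 101 | F
7 | Physics 201 | F
8 | Chemistry 101 | F
15 | Calculus 201 | F
25 | Physics 201 | F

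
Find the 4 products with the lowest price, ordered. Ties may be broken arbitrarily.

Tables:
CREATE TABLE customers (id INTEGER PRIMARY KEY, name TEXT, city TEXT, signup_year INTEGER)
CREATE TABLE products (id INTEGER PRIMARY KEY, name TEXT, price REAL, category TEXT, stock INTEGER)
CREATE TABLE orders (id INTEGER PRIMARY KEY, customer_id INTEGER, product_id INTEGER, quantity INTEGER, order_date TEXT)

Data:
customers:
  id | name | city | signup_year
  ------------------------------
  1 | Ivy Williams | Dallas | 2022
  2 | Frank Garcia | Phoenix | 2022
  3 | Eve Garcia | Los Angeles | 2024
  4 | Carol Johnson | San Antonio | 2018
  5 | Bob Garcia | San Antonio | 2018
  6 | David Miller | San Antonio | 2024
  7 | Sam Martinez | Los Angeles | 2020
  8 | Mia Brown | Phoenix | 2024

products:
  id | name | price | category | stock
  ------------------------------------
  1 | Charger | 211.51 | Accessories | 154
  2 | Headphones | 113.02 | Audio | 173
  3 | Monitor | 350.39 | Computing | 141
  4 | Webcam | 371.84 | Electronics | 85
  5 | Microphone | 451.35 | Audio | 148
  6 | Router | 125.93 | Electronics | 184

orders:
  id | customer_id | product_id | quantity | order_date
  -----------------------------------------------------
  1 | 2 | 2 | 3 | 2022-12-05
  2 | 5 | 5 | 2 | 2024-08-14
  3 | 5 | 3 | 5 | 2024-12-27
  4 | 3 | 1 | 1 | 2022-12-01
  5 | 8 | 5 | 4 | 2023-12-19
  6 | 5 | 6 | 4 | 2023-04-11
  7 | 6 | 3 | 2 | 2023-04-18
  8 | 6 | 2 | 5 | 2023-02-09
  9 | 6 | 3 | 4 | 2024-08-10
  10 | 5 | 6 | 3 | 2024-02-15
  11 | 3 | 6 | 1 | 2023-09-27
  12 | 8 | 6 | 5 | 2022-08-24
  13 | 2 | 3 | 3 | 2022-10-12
SELECT name, price FROM products ORDER BY price ASC LIMIT 4

Execution result:
name | price
Headphones | 113.02
Router | 125.93
Charger | 211.51
Monitor | 350.39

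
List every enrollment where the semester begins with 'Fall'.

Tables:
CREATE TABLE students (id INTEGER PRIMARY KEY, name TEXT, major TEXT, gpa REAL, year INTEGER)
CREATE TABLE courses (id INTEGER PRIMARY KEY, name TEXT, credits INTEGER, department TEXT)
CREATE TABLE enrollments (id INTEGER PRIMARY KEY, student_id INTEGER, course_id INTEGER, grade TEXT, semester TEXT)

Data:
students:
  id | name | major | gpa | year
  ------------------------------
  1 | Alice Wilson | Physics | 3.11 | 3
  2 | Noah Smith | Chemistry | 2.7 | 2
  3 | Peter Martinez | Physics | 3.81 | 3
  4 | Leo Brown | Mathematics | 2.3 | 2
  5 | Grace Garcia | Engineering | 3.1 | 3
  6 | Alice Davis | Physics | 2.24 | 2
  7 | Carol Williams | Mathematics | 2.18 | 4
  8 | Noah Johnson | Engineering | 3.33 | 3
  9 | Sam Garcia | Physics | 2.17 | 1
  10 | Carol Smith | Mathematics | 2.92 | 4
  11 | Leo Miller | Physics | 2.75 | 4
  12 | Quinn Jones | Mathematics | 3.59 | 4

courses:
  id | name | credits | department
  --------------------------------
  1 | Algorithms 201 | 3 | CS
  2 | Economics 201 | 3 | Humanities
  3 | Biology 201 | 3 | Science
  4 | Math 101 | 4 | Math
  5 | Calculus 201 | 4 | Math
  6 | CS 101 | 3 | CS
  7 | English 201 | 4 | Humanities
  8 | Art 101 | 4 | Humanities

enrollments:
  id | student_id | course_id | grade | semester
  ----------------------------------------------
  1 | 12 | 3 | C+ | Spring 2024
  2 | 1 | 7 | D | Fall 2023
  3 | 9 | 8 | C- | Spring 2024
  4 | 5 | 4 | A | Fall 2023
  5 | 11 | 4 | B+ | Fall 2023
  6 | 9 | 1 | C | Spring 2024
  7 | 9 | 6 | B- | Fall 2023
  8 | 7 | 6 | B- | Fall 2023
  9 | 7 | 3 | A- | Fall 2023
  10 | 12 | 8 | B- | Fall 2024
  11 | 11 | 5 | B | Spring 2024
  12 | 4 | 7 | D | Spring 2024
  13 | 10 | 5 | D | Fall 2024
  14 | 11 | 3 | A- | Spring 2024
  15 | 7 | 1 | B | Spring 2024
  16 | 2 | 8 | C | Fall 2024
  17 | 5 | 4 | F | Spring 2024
SELECT id, semester FROM enrollments WHERE semester LIKE 'Fall%'

Execution result:
id | semester
2 | Fall 2023
4 | Fall 2023
5 | Fall 2023
7 | Fall 2023
8 | Fall 2023
9 | Fall 2023
10 | Fall 2024
13 | Fall 2024
16 | Fall 2024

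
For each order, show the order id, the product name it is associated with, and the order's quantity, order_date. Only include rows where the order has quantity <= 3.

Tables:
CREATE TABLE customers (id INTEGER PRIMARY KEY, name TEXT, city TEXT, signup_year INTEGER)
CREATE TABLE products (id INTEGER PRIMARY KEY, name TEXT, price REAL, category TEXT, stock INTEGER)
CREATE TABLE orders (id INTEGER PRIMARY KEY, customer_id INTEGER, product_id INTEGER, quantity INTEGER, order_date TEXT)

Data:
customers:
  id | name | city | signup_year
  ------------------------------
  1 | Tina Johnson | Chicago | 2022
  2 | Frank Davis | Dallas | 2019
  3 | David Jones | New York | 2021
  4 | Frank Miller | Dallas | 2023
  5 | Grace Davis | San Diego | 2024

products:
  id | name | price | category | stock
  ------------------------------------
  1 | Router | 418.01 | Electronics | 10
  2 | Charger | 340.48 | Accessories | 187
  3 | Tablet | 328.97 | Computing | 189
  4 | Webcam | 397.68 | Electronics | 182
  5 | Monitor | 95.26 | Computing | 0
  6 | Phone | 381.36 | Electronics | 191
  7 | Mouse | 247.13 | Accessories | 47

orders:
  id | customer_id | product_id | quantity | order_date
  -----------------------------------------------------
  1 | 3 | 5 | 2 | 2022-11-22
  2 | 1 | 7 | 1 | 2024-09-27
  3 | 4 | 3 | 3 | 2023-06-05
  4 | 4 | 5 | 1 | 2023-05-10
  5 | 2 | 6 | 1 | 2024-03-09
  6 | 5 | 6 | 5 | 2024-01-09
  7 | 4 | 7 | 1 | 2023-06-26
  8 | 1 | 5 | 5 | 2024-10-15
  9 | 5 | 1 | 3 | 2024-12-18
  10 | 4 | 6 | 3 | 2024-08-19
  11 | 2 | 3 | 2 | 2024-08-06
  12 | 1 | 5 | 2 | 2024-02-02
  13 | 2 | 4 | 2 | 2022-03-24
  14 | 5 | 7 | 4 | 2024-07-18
SELECT c.id, p.name AS product, c.quantity, c.order_date FROM orders c JOIN products p ON c.product_id = p.id WHERE c.quantity <= 3

Execution result:
id | product | quantity | order_date
1 | Monitor | 2 | 2022-11-22
2 | Mouse | 1 | 2024-09-27
3 | Tablet | 3 | 2023-06-05
4 | Monitor | 1 | 2023-05-10
5 | Phone | 1 | 2024-03-09
7 | Mouse | 1 | 2023-06-26
9 | Router | 3 | 2024-12-18
10 | Phone | 3 | 2024-08-19
11 | Tablet | 2 | 2024-08-06
12 | Monitor | 2 | 2024-02-02
13 | Webcam | 2 | 2022-03-24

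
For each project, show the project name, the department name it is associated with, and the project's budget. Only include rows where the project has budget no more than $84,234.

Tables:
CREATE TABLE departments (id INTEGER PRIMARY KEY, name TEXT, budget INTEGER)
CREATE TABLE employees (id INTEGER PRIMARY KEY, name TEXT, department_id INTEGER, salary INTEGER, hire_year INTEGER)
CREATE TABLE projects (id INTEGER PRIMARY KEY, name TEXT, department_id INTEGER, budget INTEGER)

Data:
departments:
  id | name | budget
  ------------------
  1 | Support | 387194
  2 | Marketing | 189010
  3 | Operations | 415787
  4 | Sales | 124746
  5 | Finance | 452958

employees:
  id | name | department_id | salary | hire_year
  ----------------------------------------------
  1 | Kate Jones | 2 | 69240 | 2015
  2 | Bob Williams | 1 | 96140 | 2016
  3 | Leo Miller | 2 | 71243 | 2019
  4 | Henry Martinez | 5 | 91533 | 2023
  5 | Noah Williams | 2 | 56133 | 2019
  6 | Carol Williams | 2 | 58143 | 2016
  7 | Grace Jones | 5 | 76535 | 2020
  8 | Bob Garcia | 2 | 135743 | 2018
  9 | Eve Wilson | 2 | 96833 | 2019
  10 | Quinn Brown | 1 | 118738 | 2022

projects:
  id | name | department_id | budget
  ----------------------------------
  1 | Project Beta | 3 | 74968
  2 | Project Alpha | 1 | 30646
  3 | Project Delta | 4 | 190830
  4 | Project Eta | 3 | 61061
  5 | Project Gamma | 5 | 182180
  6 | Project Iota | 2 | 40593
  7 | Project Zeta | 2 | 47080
SELECT c.name, p.name AS department, c.budget FROM projects c JOIN departments p ON c.department_id = p.id WHERE c.budget <= 84234

Execution result:
name | department | budget
Project Beta | Operations | 74968
Project Alpha | Support | 30646
Project Eta | Operations | 61061
Project Iota | Marketing | 40593
Project Zeta | Marketing | 47080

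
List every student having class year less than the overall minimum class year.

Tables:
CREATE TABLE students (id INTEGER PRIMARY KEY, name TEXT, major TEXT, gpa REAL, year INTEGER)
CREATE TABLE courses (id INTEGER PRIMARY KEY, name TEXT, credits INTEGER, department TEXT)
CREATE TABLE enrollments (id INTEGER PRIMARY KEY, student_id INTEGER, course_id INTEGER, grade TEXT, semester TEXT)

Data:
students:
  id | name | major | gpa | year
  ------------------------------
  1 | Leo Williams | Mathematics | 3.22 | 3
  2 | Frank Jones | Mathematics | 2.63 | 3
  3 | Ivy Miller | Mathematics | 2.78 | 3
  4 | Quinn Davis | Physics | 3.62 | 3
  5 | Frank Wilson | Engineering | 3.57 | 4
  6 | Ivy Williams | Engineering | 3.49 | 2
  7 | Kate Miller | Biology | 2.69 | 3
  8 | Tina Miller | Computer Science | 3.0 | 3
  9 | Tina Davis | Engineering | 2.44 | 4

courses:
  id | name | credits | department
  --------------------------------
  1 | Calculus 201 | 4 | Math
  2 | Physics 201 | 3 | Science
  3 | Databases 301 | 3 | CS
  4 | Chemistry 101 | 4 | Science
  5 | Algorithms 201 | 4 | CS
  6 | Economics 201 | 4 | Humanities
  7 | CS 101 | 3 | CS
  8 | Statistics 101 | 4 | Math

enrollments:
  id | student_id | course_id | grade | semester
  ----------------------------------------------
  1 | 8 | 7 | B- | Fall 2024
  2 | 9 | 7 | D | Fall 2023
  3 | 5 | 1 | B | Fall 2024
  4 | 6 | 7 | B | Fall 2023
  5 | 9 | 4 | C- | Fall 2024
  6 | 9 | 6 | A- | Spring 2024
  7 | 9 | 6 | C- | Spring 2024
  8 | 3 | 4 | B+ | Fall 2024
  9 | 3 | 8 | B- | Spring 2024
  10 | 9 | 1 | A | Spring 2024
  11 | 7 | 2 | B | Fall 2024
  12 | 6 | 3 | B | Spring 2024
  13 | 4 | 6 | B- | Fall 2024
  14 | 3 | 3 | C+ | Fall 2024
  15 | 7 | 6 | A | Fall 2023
SELECT name, year FROM students WHERE year < (SELECT MIN(year) FROM students)

Execution result:
(no rows)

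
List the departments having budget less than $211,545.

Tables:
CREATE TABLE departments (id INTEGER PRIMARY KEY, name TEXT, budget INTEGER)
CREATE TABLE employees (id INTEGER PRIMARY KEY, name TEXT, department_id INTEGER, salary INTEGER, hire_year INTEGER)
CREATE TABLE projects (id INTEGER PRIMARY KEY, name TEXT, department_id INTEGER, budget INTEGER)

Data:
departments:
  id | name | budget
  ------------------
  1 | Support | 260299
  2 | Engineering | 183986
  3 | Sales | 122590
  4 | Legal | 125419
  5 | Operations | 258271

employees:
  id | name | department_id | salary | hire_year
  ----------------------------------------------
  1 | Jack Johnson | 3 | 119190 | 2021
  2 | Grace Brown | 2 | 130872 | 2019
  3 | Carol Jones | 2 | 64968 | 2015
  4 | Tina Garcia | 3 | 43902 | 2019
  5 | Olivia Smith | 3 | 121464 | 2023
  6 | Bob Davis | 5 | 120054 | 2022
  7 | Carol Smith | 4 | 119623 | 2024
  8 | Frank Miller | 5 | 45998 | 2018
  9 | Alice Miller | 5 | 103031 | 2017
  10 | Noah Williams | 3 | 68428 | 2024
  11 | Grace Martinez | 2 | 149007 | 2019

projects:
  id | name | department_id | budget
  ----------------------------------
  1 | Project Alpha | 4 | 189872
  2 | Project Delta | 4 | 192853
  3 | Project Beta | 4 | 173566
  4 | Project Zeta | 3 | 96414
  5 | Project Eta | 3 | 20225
SELECT name, budget FROM departments WHERE budget < 211545

Execution result:
name | budget
Engineering | 183986
Sales | 122590
Legal | 125419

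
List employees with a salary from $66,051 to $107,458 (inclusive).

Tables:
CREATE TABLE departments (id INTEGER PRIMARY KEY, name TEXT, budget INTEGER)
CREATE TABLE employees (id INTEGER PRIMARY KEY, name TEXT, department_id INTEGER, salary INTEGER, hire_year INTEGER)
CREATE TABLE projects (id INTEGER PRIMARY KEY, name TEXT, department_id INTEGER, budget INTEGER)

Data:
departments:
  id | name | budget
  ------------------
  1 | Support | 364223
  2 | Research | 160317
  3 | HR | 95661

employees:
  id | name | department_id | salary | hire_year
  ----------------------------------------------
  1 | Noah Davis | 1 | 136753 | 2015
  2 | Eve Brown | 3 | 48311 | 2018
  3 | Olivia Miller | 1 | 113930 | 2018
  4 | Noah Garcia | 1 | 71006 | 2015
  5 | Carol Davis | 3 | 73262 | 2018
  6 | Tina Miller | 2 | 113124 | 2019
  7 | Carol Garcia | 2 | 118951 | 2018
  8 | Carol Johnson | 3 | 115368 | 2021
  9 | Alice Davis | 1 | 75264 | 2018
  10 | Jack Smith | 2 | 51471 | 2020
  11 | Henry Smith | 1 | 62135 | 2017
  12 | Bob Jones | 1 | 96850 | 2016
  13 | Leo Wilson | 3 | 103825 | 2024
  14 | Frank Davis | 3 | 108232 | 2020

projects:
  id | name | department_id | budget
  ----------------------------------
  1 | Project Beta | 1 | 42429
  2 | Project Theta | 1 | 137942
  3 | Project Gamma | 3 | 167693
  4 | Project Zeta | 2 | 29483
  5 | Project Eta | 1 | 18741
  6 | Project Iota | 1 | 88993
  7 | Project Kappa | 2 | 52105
SELECT name, salary FROM employees WHERE salary BETWEEN 66051 AND 107458

Execution result:
name | salary
Noah Garcia | 71006
Carol Davis | 73262
Alice Davis | 75264
Bob Jones | 96850
Leo Wilson | 103825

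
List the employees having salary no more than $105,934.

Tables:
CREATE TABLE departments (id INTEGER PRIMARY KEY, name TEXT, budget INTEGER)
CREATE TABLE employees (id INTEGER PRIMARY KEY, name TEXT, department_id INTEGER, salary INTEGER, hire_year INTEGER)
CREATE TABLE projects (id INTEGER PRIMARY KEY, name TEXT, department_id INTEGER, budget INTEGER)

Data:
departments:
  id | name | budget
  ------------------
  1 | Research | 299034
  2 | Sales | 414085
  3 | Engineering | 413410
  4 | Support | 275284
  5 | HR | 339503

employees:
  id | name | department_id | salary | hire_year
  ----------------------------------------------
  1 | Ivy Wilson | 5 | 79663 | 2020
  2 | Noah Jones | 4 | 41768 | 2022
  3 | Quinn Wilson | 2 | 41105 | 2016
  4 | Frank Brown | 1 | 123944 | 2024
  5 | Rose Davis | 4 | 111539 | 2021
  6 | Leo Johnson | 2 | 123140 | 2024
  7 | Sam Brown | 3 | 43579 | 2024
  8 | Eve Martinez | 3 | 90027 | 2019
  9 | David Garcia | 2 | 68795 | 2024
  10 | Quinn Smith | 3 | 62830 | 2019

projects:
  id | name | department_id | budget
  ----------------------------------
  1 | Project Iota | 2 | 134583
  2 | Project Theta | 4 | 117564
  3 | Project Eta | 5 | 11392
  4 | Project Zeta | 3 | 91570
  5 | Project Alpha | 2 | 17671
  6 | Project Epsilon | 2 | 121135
SELECT name, salary FROM employees WHERE salary <= 105934

Execution result:
name | salary
Ivy Wilson | 79663
Noah Jones | 41768
Quinn Wilson | 41105
Sam Brown | 43579
Eve Martinez | 90027
David Garcia | 68795
Quinn Smith | 62830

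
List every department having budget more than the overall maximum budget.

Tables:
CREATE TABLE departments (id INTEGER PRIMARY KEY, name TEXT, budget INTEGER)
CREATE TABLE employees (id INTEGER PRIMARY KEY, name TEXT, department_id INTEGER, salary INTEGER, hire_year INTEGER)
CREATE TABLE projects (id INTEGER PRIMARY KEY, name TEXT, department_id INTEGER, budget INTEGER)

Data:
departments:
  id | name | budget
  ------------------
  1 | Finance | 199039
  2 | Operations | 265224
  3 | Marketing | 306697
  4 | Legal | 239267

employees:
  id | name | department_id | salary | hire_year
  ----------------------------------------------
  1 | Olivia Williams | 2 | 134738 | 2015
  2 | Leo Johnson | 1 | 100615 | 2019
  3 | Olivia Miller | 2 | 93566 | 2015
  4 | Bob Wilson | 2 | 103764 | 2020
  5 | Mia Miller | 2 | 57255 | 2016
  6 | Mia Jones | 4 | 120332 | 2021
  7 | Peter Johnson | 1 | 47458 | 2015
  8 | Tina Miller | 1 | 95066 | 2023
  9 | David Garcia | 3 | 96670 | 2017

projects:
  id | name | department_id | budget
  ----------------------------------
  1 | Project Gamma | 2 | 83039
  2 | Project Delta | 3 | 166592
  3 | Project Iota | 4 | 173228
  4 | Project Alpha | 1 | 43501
SELECT name, budget FROM departments WHERE budget > (SELECT MAX(budget) FROM departments)

Execution result:
(no rows)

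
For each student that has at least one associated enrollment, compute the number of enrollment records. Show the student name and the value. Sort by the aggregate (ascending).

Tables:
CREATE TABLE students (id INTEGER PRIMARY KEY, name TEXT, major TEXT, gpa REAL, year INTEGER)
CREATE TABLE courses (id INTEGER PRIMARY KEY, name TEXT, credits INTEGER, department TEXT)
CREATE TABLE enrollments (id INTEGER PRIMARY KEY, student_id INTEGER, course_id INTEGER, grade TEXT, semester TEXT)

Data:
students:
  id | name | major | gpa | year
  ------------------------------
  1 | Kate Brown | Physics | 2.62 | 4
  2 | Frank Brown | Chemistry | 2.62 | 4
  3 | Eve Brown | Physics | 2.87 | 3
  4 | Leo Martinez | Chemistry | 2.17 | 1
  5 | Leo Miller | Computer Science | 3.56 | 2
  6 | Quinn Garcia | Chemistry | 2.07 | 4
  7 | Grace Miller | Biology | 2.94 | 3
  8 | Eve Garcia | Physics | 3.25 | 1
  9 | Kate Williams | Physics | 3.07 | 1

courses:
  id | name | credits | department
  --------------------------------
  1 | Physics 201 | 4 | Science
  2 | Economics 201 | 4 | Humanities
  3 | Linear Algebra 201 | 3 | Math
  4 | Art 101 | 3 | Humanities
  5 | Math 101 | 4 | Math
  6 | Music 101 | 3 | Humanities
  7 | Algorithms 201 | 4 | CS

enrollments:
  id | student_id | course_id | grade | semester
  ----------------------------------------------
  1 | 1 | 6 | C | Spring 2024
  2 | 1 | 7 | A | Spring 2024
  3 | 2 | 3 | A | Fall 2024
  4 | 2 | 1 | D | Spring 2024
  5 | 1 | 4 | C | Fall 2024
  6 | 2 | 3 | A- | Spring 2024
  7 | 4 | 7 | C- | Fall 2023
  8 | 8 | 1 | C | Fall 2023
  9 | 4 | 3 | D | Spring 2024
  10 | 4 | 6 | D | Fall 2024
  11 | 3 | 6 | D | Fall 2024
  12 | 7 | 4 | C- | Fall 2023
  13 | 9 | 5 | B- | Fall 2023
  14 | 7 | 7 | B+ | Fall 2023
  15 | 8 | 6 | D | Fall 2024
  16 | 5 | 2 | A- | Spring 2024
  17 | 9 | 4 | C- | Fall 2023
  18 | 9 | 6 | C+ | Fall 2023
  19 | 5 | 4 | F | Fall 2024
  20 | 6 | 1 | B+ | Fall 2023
SELECT p.name, COUNT(*) AS n FROM enrollments c JOIN students p ON c.student_id = p.id GROUP BY p.id, p.name ORDER BY n ASC

Execution result:
name | n
Eve Brown | 1
Quinn Garcia | 1
Leo Miller | 2
Grace Miller | 2
Eve Garcia | 2
Kate Brown | 3
Frank Brown | 3
Leo Martinez | 3
Kate Williams | 3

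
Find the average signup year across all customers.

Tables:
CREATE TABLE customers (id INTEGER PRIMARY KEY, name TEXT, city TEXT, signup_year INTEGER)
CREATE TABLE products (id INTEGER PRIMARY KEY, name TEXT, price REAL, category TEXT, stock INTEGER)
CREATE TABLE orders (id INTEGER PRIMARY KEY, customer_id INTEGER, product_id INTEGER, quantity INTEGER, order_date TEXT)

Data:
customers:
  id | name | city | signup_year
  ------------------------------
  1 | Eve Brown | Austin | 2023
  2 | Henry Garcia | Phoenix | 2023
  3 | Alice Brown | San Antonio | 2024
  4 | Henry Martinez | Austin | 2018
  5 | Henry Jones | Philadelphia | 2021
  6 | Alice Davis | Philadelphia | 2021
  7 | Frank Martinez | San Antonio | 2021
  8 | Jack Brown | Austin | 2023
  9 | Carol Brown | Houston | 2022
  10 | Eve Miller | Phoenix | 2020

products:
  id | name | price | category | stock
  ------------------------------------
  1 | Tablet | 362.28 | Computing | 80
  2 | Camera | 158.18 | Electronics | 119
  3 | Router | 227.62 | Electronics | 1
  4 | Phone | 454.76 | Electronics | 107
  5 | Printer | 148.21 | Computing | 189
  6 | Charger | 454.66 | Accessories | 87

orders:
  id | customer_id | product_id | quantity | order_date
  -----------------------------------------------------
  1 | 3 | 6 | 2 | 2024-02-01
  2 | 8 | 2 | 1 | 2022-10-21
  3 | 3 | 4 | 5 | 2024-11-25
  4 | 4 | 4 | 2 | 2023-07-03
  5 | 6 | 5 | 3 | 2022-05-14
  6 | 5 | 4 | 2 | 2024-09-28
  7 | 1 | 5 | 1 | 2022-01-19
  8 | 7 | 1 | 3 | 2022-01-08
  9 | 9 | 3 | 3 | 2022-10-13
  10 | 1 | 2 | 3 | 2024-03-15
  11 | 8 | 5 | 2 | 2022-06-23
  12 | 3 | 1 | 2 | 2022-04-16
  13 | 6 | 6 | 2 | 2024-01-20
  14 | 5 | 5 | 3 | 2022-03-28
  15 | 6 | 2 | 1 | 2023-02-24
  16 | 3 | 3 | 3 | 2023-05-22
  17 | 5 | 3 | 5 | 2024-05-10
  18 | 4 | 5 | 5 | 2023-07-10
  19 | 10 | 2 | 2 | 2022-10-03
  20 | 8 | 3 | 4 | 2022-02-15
SELECT AVG(signup_year) FROM customers

Execution result:
2021.60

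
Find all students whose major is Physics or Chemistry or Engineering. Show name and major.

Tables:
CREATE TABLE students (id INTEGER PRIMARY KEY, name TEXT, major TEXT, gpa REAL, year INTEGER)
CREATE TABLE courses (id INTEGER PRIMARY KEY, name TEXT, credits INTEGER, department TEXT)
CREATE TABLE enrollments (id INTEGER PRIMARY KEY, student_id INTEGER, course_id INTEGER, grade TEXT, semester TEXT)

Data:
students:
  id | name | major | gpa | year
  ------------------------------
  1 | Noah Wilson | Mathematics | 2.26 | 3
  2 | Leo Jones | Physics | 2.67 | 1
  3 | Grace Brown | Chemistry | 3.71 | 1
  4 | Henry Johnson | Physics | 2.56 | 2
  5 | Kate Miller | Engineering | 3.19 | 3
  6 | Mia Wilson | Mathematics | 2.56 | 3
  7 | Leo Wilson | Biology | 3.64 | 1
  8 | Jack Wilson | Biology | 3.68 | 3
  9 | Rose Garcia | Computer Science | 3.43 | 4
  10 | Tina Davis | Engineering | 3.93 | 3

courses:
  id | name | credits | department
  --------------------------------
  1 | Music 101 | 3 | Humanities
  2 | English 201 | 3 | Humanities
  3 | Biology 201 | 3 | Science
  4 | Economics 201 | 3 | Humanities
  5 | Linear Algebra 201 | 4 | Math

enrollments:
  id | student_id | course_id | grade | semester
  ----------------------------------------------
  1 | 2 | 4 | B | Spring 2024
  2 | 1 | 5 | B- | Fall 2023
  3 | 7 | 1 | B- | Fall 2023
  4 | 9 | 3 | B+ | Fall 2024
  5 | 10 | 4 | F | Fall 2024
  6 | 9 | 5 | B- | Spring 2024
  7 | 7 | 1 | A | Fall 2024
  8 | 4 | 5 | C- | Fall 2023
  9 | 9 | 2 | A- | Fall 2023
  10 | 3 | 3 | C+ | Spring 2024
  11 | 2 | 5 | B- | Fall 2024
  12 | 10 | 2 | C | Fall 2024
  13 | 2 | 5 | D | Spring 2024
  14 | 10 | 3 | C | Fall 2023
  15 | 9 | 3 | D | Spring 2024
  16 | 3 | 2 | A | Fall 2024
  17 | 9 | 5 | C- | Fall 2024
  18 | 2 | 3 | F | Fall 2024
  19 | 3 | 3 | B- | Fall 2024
SELECT name, major FROM students WHERE major IN ('Physics', 'Chemistry', 'Engineering')

Execution result:
name | major
Leo Jones | Physics
Grace Brown | Chemistry
Henry Johnson | Physics
Kate Miller | Engineering
Tina Davis | Engineering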